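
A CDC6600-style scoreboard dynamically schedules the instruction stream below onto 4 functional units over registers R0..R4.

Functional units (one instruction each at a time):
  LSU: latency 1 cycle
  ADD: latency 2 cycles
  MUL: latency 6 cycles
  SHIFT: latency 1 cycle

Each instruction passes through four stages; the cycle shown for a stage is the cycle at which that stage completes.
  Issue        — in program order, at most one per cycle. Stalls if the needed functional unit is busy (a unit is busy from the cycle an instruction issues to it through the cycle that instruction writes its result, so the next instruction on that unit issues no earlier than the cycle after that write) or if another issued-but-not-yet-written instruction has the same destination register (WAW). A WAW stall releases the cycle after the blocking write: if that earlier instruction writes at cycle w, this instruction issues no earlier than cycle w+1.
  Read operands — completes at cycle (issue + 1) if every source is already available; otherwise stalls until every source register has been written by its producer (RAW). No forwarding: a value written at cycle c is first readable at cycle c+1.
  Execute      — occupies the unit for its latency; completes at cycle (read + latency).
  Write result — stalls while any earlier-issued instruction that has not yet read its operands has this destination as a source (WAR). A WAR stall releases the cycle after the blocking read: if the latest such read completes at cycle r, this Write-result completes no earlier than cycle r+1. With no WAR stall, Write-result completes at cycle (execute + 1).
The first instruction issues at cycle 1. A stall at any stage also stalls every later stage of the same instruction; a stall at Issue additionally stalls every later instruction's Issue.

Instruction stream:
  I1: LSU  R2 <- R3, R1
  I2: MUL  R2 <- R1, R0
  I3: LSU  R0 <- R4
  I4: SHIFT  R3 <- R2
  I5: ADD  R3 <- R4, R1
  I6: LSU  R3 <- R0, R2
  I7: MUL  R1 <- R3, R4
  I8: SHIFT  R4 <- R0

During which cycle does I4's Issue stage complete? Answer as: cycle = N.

cycle 1: I1 dispatched to LSU
cycle 2: I1 operands ready
cycle 3: I1 complete
cycle 4: R2←I1
cycle 5: I2 dispatched to MUL
cycle 6: I2 operands ready; I3 dispatched to LSU
cycle 7: I3 operands ready; I4 dispatched to SHIFT
cycle 8: I3 complete
cycle 9: R0←I3
cycle 12: I2 complete
cycle 13: R2←I2
cycle 14: I4 operands ready
cycle 15: I4 complete
cycle 16: R3←I4
cycle 17: I5 dispatched to ADD
cycle 18: I5 operands ready
cycle 20: I5 complete
cycle 21: R3←I5
cycle 22: I6 dispatched to LSU
cycle 23: I6 operands ready; I7 dispatched to MUL
cycle 24: I6 complete; I8 dispatched to SHIFT
cycle 25: R3←I6; I8 operands ready
cycle 26: I7 operands ready; I8 complete
cycle 27: R4←I8
cycle 32: I7 complete
cycle 33: R1←I7

cycle = 7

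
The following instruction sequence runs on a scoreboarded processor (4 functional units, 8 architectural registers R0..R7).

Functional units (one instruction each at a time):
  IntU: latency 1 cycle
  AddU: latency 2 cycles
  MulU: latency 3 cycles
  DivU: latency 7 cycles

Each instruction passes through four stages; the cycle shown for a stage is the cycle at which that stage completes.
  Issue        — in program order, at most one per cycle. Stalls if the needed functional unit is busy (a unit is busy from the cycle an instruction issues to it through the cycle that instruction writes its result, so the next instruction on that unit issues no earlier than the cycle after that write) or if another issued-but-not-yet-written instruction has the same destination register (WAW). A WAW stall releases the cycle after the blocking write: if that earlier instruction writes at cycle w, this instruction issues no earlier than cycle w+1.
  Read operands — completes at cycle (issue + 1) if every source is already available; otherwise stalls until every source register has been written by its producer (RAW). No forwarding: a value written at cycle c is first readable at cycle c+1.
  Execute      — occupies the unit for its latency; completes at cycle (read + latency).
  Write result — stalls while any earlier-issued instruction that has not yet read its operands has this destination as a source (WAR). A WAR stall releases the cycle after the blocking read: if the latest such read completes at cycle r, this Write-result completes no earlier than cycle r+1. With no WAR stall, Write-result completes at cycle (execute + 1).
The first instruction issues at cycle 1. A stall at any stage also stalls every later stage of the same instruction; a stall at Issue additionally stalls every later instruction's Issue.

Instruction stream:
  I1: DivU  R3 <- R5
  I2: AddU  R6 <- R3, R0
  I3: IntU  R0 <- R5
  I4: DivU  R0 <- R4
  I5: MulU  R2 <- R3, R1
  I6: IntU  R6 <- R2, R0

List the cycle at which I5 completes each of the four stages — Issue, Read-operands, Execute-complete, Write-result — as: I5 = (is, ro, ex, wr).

cycle 1: issue I1 (DivU)
cycle 2: I1 read-ops; issue I2 (AddU)
cycle 3: issue I3 (IntU)
cycle 4: I3 read-ops
cycle 5: I3 finished on IntU
cycle 9: I1 finished on DivU
cycle 10: I1→R3
cycle 11: I2 read-ops
cycle 12: I3→R0
cycle 13: I2 finished on AddU; issue I4 (DivU)
cycle 14: I2→R6; I4 read-ops; issue I5 (MulU)
cycle 15: I5 read-ops; issue I6 (IntU)
cycle 18: I5 finished on MulU
cycle 19: I5→R2
cycle 21: I4 finished on DivU
cycle 22: I4→R0
cycle 23: I6 read-ops
cycle 24: I6 finished on IntU
cycle 25: I6→R6

I5 = (14, 15, 18, 19)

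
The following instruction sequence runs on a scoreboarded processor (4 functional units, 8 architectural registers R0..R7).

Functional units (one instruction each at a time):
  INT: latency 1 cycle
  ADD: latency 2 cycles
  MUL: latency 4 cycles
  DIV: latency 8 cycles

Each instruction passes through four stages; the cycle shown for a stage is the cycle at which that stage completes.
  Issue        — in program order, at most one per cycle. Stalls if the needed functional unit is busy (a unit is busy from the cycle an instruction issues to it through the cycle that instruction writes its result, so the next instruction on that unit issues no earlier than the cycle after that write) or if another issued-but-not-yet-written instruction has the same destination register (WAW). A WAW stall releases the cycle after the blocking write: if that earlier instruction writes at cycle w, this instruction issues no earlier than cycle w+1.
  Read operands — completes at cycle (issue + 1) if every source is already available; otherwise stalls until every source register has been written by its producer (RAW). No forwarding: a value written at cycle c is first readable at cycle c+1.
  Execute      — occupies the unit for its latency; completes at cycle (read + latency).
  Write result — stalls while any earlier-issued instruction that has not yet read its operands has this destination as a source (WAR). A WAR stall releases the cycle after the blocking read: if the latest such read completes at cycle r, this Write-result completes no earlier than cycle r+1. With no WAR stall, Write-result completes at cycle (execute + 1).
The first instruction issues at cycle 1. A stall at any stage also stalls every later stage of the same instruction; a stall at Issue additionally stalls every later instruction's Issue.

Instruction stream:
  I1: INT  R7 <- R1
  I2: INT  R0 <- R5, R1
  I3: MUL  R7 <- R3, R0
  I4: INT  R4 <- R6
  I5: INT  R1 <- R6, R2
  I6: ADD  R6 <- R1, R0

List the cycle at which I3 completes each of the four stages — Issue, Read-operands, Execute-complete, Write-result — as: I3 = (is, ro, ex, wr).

I3 = (6, 9, 13, 14)

t=1  I1 dispatched to INT
t=2  I1 operands ready
t=3  I1 complete
t=4  R7←I1
t=5  I2 dispatched to INT
t=6  I2 operands ready | I3 dispatched to MUL
t=7  I2 complete
t=8  R0←I2
t=9  I3 operands ready | I4 dispatched to INT
t=10  I4 operands ready
t=11  I4 complete
t=12  R4←I4
t=13  I3 complete | I5 dispatched to INT
t=14  R7←I3 | I5 operands ready | I6 dispatched to ADD
t=15  I5 complete
t=16  R1←I5
t=17  I6 operands ready
t=19  I6 complete
t=20  R6←I6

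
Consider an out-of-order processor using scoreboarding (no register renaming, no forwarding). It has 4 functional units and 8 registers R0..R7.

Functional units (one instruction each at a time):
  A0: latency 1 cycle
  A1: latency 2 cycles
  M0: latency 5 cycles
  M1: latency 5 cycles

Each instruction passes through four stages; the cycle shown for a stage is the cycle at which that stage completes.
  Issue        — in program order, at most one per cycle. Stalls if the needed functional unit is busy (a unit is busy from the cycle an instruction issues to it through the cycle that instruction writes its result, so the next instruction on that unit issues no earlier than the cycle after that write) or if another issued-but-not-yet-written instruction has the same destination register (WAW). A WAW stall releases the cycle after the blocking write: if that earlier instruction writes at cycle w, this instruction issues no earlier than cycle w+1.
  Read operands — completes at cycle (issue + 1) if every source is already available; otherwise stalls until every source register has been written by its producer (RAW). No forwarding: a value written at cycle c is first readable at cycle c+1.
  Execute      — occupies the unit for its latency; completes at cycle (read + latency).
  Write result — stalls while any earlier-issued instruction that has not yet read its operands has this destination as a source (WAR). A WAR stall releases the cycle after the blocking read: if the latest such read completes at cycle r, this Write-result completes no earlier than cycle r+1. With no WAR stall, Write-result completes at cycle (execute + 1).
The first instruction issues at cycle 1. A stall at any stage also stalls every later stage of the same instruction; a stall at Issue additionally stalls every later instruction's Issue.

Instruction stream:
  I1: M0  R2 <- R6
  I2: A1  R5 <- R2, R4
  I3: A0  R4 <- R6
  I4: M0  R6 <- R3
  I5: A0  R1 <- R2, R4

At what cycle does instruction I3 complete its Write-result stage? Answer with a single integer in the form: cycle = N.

cycle = 10

t=1  issue I1 (M0)
t=2  I1 read-ops | issue I2 (A1)
t=3  issue I3 (A0)
t=4  I3 read-ops
t=5  I3 finished on A0
t=7  I1 finished on M0
t=8  I1→R2
t=9  I2 read-ops | issue I4 (M0)
t=10  I3→R4 | I4 read-ops
t=11  I2 finished on A1 | issue I5 (A0)
t=12  I2→R5 | I5 read-ops
t=13  I5 finished on A0
t=14  I5→R1
t=15  I4 finished on M0
t=16  I4→R6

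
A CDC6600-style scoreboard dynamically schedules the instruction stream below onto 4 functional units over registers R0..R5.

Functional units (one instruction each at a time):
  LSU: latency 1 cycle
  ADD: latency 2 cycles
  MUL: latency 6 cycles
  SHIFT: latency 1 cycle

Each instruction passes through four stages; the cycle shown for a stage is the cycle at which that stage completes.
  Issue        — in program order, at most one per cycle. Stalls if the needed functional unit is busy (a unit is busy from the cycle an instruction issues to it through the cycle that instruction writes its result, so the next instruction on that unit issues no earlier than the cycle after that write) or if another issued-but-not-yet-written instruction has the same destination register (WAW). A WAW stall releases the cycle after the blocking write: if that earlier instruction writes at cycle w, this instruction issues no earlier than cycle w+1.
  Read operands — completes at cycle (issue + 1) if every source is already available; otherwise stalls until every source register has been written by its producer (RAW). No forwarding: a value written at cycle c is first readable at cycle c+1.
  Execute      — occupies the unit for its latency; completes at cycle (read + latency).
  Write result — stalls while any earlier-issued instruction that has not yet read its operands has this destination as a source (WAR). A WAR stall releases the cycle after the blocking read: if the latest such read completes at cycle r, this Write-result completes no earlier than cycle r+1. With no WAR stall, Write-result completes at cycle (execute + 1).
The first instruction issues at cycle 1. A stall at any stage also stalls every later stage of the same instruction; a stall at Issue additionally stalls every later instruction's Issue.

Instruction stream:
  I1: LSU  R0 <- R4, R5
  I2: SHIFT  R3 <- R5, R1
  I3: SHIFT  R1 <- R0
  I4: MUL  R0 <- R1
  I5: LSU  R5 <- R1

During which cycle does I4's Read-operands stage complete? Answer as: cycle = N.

cycle = 10

I1: IS=1 RO=2 EX=3 WR=4
I2: IS=2 RO=3 EX=4 WR=5
I3: IS=6 RO=7 EX=8 WR=9  [struct: SHIFT busy until I2 writes@5]
I4: IS=7 RO=10 EX=16 WR=17  [RAW R1: wait I3 write@9]
I5: IS=8 RO=10 EX=11 WR=12  [RAW R1: wait I3 write@9]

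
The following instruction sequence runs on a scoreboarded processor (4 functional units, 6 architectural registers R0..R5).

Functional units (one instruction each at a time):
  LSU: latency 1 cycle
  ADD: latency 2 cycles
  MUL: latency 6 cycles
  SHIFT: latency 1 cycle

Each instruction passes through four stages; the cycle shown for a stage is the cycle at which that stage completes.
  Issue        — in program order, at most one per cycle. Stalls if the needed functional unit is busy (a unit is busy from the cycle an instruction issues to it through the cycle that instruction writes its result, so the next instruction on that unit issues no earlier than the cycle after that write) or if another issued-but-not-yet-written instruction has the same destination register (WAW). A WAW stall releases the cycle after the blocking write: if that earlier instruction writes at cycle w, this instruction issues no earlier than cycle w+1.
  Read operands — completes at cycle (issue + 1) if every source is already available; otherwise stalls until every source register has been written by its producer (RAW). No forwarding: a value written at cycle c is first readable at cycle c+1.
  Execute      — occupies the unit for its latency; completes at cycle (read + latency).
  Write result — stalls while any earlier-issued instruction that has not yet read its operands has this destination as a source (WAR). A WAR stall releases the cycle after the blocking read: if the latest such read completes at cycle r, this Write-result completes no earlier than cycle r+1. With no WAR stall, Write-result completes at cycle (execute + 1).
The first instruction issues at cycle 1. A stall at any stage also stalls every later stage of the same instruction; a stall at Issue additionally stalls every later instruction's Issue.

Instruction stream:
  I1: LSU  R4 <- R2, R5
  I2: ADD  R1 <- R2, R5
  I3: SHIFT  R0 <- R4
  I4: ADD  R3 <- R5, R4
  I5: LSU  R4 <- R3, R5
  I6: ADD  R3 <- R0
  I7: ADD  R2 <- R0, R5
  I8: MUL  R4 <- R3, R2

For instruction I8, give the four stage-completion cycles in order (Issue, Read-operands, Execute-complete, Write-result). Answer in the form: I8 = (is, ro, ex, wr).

I8 = (18, 22, 28, 29)

[1] I1 issues→LSU
[2] I1 reads; I2 issues→ADD
[3] I1 exec-done; I2 reads; I3 issues→SHIFT
[4] I1 writes R4
[5] I2 exec-done; I3 reads
[6] I2 writes R1; I3 exec-done
[7] I3 writes R0; I4 issues→ADD
[8] I4 reads; I5 issues→LSU
[10] I4 exec-done
[11] I4 writes R3
[12] I5 reads; I6 issues→ADD
[13] I5 exec-done; I6 reads
[14] I5 writes R4
[15] I6 exec-done
[16] I6 writes R3
[17] I7 issues→ADD
[18] I7 reads; I8 issues→MUL
[20] I7 exec-done
[21] I7 writes R2
[22] I8 reads
[28] I8 exec-done
[29] I8 writes R4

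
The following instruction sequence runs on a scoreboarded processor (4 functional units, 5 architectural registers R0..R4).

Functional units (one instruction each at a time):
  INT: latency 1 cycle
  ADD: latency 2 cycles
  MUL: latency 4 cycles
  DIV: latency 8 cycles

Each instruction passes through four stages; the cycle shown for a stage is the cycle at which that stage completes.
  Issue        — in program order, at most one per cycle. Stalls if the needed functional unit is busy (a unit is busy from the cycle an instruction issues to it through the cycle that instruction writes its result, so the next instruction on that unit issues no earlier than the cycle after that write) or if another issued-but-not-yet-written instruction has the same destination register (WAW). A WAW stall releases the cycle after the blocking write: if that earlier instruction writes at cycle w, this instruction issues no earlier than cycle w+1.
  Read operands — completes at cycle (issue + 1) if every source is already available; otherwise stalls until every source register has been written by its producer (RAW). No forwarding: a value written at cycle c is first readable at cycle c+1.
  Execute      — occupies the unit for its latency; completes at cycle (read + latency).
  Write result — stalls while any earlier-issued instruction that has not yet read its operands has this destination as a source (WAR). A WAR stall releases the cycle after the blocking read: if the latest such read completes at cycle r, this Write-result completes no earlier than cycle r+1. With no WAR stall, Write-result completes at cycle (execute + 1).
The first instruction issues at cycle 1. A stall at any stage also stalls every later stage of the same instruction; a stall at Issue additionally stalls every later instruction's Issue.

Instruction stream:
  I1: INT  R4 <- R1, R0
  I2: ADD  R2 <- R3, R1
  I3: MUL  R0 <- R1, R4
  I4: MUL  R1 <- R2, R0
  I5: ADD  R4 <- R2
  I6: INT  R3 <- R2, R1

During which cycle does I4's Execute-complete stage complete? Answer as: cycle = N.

I1  is:1  ro:2  ex:3  wr:4
I2  is:2  ro:3  ex:5  wr:6
I3  is:3  ro:5  ex:9  wr:10  — RAW R4: wait I1 write@4
I4  is:11  ro:12  ex:16  wr:17  — struct: MUL busy until I3 writes@10
I5  is:12  ro:13  ex:15  wr:16
I6  is:13  ro:18  ex:19  wr:20  — RAW R1: wait I4 write@17

cycle = 16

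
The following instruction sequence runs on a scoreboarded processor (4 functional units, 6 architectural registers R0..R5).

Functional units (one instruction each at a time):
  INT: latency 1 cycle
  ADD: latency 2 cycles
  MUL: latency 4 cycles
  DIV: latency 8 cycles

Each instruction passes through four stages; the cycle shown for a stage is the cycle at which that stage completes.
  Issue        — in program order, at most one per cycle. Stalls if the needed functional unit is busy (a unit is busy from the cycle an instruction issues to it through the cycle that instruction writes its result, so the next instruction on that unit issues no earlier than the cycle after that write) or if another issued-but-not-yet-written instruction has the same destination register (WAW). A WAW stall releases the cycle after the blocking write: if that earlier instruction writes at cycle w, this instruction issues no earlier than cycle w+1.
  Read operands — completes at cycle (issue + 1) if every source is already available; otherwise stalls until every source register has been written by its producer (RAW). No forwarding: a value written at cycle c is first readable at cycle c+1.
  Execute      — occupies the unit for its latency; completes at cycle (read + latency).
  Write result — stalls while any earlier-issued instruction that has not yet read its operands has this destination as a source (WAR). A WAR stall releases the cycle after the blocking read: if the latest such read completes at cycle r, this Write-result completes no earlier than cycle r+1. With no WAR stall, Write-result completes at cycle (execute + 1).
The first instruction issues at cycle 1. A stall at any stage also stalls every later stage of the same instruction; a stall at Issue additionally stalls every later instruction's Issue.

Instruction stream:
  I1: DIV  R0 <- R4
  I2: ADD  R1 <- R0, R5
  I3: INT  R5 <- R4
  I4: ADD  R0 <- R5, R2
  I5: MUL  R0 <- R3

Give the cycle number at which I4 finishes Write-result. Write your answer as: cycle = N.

c1: issue I1 (DIV)
c2: I1 read-ops | issue I2 (ADD)
c3: issue I3 (INT)
c4: I3 read-ops
c5: I3 finished on INT
c10: I1 finished on DIV
c11: I1→R0
c12: I2 read-ops
c13: I3→R5
c14: I2 finished on ADD
c15: I2→R1
c16: issue I4 (ADD)
c17: I4 read-ops
c19: I4 finished on ADD
c20: I4→R0
c21: issue I5 (MUL)
c22: I5 read-ops
c26: I5 finished on MUL
c27: I5→R0

cycle = 20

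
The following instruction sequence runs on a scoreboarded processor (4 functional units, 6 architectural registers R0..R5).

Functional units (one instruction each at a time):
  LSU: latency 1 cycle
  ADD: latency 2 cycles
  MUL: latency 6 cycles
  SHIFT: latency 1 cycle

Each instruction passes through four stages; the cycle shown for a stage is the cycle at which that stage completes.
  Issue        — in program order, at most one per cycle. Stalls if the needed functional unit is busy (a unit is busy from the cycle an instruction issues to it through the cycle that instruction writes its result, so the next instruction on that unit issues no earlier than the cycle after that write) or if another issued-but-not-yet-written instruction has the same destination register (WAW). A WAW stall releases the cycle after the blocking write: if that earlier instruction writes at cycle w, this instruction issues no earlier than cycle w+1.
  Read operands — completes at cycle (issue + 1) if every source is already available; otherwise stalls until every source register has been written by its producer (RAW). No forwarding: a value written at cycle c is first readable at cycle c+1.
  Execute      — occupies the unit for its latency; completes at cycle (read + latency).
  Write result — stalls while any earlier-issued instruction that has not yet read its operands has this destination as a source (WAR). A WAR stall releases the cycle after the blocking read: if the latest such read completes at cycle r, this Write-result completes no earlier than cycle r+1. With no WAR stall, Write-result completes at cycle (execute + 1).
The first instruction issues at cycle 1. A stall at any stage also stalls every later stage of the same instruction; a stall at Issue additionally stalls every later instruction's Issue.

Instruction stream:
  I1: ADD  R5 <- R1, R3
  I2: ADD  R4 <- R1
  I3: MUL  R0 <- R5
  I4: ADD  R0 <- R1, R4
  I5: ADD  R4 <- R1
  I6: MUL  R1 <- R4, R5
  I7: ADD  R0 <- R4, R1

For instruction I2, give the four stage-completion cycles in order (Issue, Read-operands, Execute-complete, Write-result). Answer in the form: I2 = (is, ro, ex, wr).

t=1  I1→ADD
t=2  I1 RO
t=4  I1 EX
t=5  I1 WR R5
t=6  I2→ADD
t=7  I2 RO, I3→MUL
t=8  I3 RO
t=9  I2 EX
t=10  I2 WR R4
t=14  I3 EX
t=15  I3 WR R0
t=16  I4→ADD
t=17  I4 RO
t=19  I4 EX
t=20  I4 WR R0
t=21  I5→ADD
t=22  I5 RO, I6→MUL
t=24  I5 EX
t=25  I5 WR R4
t=26  I6 RO, I7→ADD
t=32  I6 EX
t=33  I6 WR R1
t=34  I7 RO
t=36  I7 EX
t=37  I7 WR R0

I2 = (6, 7, 9, 10)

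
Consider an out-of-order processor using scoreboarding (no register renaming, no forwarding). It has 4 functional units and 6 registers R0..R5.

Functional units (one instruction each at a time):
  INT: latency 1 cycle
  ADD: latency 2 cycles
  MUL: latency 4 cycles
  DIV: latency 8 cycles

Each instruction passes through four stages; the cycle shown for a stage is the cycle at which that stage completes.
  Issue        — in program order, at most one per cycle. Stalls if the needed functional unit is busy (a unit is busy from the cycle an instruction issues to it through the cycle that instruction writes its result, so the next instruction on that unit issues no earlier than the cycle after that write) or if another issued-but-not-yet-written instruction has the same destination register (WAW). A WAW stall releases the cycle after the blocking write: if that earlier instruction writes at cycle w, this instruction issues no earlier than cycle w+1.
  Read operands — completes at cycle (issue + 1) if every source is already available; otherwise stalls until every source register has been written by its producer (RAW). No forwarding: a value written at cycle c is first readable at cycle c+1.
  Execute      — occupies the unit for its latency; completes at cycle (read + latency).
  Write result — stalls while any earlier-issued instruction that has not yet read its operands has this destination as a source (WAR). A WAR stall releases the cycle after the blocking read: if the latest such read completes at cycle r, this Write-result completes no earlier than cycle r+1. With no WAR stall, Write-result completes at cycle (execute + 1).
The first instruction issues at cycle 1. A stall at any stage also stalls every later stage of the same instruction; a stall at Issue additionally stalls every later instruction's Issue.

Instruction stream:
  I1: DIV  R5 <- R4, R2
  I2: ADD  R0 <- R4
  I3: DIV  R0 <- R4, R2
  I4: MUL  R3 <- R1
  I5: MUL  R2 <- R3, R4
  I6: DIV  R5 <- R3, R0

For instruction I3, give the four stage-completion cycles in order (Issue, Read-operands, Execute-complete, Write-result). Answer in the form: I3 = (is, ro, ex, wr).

I1  is:1  ro:2  ex:10  wr:11
I2  is:2  ro:3  ex:5  wr:6
I3  is:12  ro:13  ex:21  wr:22  — struct: DIV busy until I1 writes@11
I4  is:13  ro:14  ex:18  wr:19
I5  is:20  ro:21  ex:25  wr:26  — struct: MUL busy until I4 writes@19
I6  is:23  ro:24  ex:32  wr:33  — struct: DIV busy until I3 writes@22

I3 = (12, 13, 21, 22)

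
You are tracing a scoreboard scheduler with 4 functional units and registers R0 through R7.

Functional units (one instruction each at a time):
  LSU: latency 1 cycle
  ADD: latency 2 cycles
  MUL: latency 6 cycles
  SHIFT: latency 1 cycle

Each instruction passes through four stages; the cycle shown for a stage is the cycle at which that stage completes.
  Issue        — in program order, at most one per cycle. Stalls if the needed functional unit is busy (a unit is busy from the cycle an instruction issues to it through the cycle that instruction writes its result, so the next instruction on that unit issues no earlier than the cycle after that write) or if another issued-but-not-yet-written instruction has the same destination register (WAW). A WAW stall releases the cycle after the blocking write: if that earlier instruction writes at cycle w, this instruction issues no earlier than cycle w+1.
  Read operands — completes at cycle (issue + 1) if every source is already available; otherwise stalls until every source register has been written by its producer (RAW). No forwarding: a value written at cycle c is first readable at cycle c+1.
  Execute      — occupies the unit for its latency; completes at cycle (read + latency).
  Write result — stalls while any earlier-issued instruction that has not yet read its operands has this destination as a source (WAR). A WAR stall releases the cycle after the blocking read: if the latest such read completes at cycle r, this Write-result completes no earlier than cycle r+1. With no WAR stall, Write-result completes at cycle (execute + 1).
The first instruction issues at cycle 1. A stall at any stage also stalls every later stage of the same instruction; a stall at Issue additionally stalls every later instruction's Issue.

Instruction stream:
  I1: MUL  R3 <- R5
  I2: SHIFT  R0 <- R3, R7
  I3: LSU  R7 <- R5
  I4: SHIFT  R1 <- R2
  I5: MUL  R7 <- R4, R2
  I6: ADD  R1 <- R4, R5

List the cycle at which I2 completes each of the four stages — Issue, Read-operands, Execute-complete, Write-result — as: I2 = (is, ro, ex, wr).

cycle 1: I1→MUL
cycle 2: I1 RO | I2→SHIFT
cycle 3: I3→LSU
cycle 4: I3 RO
cycle 5: I3 EX
cycle 8: I1 EX
cycle 9: I1 WR R3
cycle 10: I2 RO
cycle 11: I2 EX | I3 WR R7
cycle 12: I2 WR R0
cycle 13: I4→SHIFT
cycle 14: I4 RO | I5→MUL
cycle 15: I4 EX | I5 RO
cycle 16: I4 WR R1
cycle 17: I6→ADD
cycle 18: I6 RO
cycle 20: I6 EX
cycle 21: I5 EX | I6 WR R1
cycle 22: I5 WR R7

I2 = (2, 10, 11, 12)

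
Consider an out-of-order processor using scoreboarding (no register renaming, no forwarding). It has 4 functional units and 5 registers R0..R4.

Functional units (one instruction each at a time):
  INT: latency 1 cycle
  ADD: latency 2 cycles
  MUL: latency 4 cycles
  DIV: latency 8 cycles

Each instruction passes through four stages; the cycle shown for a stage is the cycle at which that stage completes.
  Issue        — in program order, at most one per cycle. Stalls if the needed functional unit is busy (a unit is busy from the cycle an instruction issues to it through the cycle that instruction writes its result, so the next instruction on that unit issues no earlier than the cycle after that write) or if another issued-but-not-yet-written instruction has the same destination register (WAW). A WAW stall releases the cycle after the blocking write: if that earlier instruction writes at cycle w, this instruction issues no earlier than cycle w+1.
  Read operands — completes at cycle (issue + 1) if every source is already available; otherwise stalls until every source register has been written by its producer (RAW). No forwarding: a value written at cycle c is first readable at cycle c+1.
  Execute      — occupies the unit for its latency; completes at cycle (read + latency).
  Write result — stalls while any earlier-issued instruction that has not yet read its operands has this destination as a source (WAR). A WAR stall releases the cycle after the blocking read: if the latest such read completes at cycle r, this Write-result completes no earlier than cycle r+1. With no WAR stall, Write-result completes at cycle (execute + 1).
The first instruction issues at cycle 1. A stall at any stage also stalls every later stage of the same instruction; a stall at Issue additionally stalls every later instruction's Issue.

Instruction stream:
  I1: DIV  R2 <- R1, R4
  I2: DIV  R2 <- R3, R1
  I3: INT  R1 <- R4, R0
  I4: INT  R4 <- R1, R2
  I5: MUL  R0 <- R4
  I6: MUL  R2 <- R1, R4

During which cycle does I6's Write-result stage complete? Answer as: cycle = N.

  I1 | 1 | 2 | 10 | 11
  I2 | 12 | 13 | 21 | 22   struct: DIV busy until I1 writes@11
  I3 | 13 | 14 | 15 | 16
  I4 | 17 | 23 | 24 | 25   struct: INT busy until I3 writes@16 · RAW R2: wait I2 write@22
  I5 | 18 | 26 | 30 | 31   RAW R4: wait I4 write@25
  I6 | 32 | 33 | 37 | 38   struct: MUL busy until I5 writes@31

cycle = 38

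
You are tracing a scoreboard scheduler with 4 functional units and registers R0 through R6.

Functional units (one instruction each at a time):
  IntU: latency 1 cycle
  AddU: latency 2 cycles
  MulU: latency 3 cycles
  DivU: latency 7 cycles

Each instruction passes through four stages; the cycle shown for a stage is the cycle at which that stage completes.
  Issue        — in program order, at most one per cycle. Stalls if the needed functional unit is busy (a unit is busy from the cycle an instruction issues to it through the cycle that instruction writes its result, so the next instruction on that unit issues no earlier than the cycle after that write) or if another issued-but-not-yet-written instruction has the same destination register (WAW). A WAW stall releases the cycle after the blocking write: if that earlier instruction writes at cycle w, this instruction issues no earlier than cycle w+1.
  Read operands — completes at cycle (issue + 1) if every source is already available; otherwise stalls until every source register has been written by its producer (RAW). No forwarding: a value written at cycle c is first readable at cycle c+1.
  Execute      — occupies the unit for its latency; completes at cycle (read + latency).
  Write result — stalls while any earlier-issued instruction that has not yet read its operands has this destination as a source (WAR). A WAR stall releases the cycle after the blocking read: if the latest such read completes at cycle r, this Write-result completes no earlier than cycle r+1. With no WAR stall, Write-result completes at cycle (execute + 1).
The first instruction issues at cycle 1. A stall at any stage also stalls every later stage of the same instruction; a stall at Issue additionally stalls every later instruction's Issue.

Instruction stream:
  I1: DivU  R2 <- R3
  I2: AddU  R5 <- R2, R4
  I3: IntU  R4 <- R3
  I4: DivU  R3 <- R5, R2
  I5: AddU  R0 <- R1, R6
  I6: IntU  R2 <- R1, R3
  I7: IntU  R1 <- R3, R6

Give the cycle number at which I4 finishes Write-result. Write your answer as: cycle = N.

cycle = 23

  I1 | 1 | 2 | 9 | 10
  I2 | 2 | 11 | 13 | 14   RAW R2: wait I1 write@10
  I3 | 3 | 4 | 5 | 12   WAR R4: wait I2 read@11
  I4 | 11 | 15 | 22 | 23   struct: DivU busy until I1 writes@10 · RAW R5: wait I2 write@14
  I5 | 15 | 16 | 18 | 19   struct: AddU busy until I2 writes@14
  I6 | 16 | 24 | 25 | 26   RAW R3: wait I4 write@23
  I7 | 27 | 28 | 29 | 30   struct: IntU busy until I6 writes@26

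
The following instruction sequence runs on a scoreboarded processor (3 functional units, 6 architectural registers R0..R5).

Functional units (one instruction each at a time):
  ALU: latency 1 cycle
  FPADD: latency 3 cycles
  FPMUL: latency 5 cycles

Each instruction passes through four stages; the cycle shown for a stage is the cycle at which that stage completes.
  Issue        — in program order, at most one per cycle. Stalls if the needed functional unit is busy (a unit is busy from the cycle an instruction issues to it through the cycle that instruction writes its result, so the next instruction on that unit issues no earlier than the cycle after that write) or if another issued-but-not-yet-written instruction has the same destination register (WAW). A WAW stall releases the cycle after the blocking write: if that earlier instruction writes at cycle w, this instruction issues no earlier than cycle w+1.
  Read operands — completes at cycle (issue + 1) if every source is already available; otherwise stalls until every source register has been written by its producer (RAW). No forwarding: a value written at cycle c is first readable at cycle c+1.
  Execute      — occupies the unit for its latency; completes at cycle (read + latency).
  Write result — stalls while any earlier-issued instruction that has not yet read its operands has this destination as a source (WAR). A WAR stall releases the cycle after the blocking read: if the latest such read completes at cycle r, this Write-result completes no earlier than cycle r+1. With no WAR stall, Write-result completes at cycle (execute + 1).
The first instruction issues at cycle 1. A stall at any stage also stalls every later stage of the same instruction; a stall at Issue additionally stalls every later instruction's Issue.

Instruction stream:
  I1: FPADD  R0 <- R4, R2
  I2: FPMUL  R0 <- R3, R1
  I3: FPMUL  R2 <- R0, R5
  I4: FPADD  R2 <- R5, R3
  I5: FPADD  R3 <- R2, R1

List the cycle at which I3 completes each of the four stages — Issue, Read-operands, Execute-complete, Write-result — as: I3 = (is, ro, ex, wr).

I3 = (15, 16, 21, 22)

I1: IS=1 RO=2 EX=5 WR=6
I2: IS=7 RO=8 EX=13 WR=14  [WAW R0: wait I1 write@6]
I3: IS=15 RO=16 EX=21 WR=22  [struct: FPMUL busy until I2 writes@14]
I4: IS=23 RO=24 EX=27 WR=28  [WAW R2: wait I3 write@22]
I5: IS=29 RO=30 EX=33 WR=34  [struct: FPADD busy until I4 writes@28]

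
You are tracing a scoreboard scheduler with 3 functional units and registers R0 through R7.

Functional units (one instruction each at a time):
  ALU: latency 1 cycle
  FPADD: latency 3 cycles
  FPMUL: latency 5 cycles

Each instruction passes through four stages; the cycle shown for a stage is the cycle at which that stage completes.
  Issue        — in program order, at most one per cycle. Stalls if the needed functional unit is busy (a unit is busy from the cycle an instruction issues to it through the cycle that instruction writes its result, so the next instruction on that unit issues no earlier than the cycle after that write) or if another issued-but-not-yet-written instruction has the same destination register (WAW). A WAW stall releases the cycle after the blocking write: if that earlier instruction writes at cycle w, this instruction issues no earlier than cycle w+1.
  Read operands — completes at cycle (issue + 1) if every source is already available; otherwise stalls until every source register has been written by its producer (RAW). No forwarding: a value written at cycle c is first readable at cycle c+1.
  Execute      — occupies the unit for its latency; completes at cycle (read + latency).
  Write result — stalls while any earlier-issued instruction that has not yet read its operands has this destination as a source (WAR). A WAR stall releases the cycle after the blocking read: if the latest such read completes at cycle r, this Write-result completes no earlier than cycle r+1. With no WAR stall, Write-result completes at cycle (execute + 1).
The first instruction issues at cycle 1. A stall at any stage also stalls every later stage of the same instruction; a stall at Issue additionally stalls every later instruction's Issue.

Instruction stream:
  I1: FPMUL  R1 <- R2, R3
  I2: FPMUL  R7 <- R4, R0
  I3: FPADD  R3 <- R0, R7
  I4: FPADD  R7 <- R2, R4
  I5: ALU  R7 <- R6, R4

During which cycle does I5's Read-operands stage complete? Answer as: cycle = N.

cycle = 29

t=1  issue I1 (FPMUL)
t=2  I1 read-ops
t=7  I1 finished on FPMUL
t=8  I1→R1
t=9  issue I2 (FPMUL)
t=10  I2 read-ops, issue I3 (FPADD)
t=15  I2 finished on FPMUL
t=16  I2→R7
t=17  I3 read-ops
t=20  I3 finished on FPADD
t=21  I3→R3
t=22  issue I4 (FPADD)
t=23  I4 read-ops
t=26  I4 finished on FPADD
t=27  I4→R7
t=28  issue I5 (ALU)
t=29  I5 read-ops
t=30  I5 finished on ALU
t=31  I5→R7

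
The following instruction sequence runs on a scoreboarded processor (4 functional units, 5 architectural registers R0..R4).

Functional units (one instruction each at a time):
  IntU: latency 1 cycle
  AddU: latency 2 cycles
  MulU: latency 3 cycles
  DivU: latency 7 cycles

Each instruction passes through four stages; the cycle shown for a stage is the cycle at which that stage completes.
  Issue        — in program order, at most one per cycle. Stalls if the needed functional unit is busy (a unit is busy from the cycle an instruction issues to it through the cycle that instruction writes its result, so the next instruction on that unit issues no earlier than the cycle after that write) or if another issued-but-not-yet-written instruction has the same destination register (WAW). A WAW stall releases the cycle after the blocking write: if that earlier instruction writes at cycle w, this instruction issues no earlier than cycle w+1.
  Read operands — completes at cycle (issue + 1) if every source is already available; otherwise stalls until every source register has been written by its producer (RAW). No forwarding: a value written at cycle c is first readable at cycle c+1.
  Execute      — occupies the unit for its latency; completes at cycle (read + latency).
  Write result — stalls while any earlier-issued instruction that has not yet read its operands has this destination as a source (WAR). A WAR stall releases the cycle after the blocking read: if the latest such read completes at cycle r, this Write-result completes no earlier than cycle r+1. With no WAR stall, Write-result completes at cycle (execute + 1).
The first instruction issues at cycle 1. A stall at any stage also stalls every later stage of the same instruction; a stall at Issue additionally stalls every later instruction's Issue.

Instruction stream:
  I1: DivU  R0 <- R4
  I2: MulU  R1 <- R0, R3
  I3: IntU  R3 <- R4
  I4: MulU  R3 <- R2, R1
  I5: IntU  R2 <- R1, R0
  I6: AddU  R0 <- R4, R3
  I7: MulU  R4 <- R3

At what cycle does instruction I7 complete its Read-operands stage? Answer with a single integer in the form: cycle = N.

cycle 1: issue I1 (DivU)
cycle 2: I1 read-ops; issue I2 (MulU)
cycle 3: issue I3 (IntU)
cycle 4: I3 read-ops
cycle 5: I3 finished on IntU
cycle 9: I1 finished on DivU
cycle 10: I1→R0
cycle 11: I2 read-ops
cycle 12: I3→R3
cycle 14: I2 finished on MulU
cycle 15: I2→R1
cycle 16: issue I4 (MulU)
cycle 17: I4 read-ops; issue I5 (IntU)
cycle 18: I5 read-ops; issue I6 (AddU)
cycle 19: I5 finished on IntU
cycle 20: I4 finished on MulU; I5→R2
cycle 21: I4→R3
cycle 22: I6 read-ops; issue I7 (MulU)
cycle 23: I7 read-ops
cycle 24: I6 finished on AddU
cycle 25: I6→R0
cycle 26: I7 finished on MulU
cycle 27: I7→R4

cycle = 23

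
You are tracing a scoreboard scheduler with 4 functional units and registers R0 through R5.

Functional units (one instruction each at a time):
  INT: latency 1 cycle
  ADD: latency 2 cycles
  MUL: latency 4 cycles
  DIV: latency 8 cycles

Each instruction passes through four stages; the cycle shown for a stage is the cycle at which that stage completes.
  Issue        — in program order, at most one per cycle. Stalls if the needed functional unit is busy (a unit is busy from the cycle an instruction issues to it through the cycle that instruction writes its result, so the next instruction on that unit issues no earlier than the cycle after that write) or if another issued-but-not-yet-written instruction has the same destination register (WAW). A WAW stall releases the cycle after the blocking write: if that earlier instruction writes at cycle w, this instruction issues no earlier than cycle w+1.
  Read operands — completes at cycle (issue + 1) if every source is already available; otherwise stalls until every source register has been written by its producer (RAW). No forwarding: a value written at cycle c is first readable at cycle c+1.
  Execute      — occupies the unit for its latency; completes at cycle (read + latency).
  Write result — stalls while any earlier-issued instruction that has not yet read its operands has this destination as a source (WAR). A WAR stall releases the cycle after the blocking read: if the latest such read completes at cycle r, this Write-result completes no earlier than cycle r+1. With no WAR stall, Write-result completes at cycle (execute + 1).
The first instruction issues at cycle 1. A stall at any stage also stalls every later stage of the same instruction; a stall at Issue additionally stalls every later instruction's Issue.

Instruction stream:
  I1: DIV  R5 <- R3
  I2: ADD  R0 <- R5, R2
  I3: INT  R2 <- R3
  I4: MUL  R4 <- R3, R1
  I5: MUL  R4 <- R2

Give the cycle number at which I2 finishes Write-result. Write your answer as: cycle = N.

c1: I1 dispatched to DIV
c2: I1 operands ready; I2 dispatched to ADD
c3: I3 dispatched to INT
c4: I3 operands ready; I4 dispatched to MUL
c5: I3 complete; I4 operands ready
c9: I4 complete
c10: I1 complete; R4←I4
c11: R5←I1; I5 dispatched to MUL
c12: I2 operands ready
c13: R2←I3
c14: I2 complete; I5 operands ready
c15: R0←I2
c18: I5 complete
c19: R4←I5

cycle = 15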